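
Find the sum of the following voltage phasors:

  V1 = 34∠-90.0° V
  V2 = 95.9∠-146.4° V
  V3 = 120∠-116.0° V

Step 1 — Convert each phasor to rectangular form:
  V1 = 34·(cos(-90.0°) + j·sin(-90.0°)) = 0 - j34 V
  V2 = 95.9·(cos(-146.4°) + j·sin(-146.4°)) = -79.88 - j53.07 V
  V3 = 120·(cos(-116.0°) + j·sin(-116.0°)) = -52.6 - j107.9 V
Step 2 — Sum components: V_total = -132.5 - j194.9 V.
Step 3 — Convert to polar: |V_total| = 235.7 V, ∠V_total = -124.2°.

V_total = 235.7∠-124.2° V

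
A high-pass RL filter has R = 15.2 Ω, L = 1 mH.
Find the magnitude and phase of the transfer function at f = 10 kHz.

Step 1 — Angular frequency: ω = 2π·1e+04 = 6.283e+04 rad/s.
Step 2 — Transfer function: H(jω) = jωL/(R + jωL).
Step 3 — Numerator jωL = j·62.83; denominator R + jωL = 15.2 + j62.83.
Step 4 — H = 0.9447 + j0.2285.
Step 5 — Magnitude: |H| = 0.972 (-0.2 dB); phase: φ = 13.6°.

|H| = 0.972 (-0.2 dB), φ = 13.6°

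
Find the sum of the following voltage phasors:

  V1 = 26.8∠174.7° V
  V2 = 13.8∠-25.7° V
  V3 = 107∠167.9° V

Step 1 — Convert each phasor to rectangular form:
  V1 = 26.8·(cos(174.7°) + j·sin(174.7°)) = -26.69 + j2.476 V
  V2 = 13.8·(cos(-25.7°) + j·sin(-25.7°)) = 12.43 - j5.984 V
  V3 = 107·(cos(167.9°) + j·sin(167.9°)) = -104.6 + j22.43 V
Step 2 — Sum components: V_total = -118.9 + j18.92 V.
Step 3 — Convert to polar: |V_total| = 120.4 V, ∠V_total = 171.0°.

V_total = 120.4∠171.0° V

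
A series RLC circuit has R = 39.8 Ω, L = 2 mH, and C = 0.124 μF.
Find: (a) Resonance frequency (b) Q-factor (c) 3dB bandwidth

Step 1 — Resonance: ω₀ = 1/√(LC) = 1/√(0.002·1.24e-07) = 6.35e+04 rad/s.
Step 2 — f₀ = ω₀/(2π) = 1.011e+04 Hz.
Step 3 — Series Q: Q = ω₀L/R = 6.35e+04·0.002/39.8 = 3.191.
Step 4 — Bandwidth: Δω = ω₀/Q = 1.99e+04 rad/s; BW = Δω/(2π) = 3167 Hz.

(a) f₀ = 1.011e+04 Hz  (b) Q = 3.191  (c) BW = 3167 Hz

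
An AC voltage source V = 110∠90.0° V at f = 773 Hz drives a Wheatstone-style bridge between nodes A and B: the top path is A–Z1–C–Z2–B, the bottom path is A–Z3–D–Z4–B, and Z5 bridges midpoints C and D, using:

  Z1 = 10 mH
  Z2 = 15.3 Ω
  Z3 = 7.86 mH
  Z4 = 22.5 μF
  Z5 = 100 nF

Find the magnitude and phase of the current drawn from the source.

Step 1 — Angular frequency: ω = 2π·f = 2π·773 = 4857 rad/s.
Step 2 — Component impedances:
  Z1: Z = jωL = j·4857·0.01 = 0 + j48.57 Ω
  Z2: Z = R = 15.3 Ω
  Z3: Z = jωL = j·4857·0.00786 = 0 + j38.18 Ω
  Z4: Z = 1/(jωC) = -j/(ω·C) = 0 - j9.151 Ω
  Z5: Z = 1/(jωC) = -j/(ω·C) = 0 - j2059 Ω
Step 3 — Bridge requires nodal analysis (the Z5 bridge couples midpoints C and D, so the two paths cannot be reduced to a simple series/parallel combination). Setting node B to ground and injecting 1 A at node A, the 3-node admittance system at A, C, D solves to V_A = Z_AB = 2.102 + j18.58 Ω = 18.7∠83.5° Ω.
Step 4 — Source phasor: V = 110∠90.0° V = 0 + j110 V.
Step 5 — Ohm's law: I = V / Z_total = (0 + j110) / (2.102 + j18.58) = 5.846 + j0.6614 A.
Step 6 — Convert to polar: |I| = 5.883 A, ∠I = 6.5°.

I = 5.883∠6.5° A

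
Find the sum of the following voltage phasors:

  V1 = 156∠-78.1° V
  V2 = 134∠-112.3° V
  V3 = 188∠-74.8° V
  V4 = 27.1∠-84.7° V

Step 1 — Convert each phasor to rectangular form:
  V1 = 156·(cos(-78.1°) + j·sin(-78.1°)) = 32.17 - j152.6 V
  V2 = 134·(cos(-112.3°) + j·sin(-112.3°)) = -50.85 - j124 V
  V3 = 188·(cos(-74.8°) + j·sin(-74.8°)) = 49.29 - j181.4 V
  V4 = 27.1·(cos(-84.7°) + j·sin(-84.7°)) = 2.503 - j26.98 V
Step 2 — Sum components: V_total = 33.12 - j485 V.
Step 3 — Convert to polar: |V_total| = 486.2 V, ∠V_total = -86.1°.

V_total = 486.2∠-86.1° V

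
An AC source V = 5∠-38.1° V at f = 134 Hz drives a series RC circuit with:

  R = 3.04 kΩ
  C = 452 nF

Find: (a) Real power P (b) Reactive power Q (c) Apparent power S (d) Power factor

Step 1 — Angular frequency: ω = 2π·f = 2π·134 = 841.9 rad/s.
Step 2 — Component impedances:
  R: Z = R = 3040 Ω
  C: Z = 1/(jωC) = -j/(ω·C) = 0 - j2628 Ω
Step 3 — Series combination: Z_total = R + C = 3040 - j2628 Ω = 4018∠-40.8° Ω.
Step 4 — Source phasor: V = 5∠-38.1° V = 3.935 - j3.085 V.
Step 5 — Current: I = V / Z = 0.001243 + j5.947e-05 A = 0.001244∠2.7° A.
Step 6 — Complex power: S = V·I* = 0.004707 - j0.004069 VA.
Step 7 — Real power: P = Re(S) = 0.004707 W.
Step 8 — Reactive power: Q = Im(S) = -0.004069 VAR.
Step 9 — Apparent power: |S| = 0.006222 VA.
Step 10 — Power factor: PF = P/|S| = 0.7565 (leading).

(a) P = 0.004707 W  (b) Q = -0.004069 VAR  (c) S = 0.006222 VA  (d) PF = 0.7565 (leading)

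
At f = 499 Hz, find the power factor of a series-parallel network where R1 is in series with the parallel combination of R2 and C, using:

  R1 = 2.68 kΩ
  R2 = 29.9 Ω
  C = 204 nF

Step 1 — Angular frequency: ω = 2π·f = 2π·499 = 3135 rad/s.
Step 2 — Component impedances:
  R1: Z = R = 2680 Ω
  R2: Z = R = 29.9 Ω
  C: Z = 1/(jωC) = -j/(ω·C) = 0 - j1563 Ω
Step 3 — Parallel branch: R2 || C = 1/(1/R2 + 1/C) = 29.89 - j0.5716 Ω.
Step 4 — Series with R1: Z_total = R1 + (R2 || C) = 2710 - j0.5716 Ω = 2710∠-0.0° Ω.
Step 5 — Power factor: PF = cos(φ) = Re(Z)/|Z| = 2710/2710 = 1.
Step 6 — Type: Im(Z) = -0.5716 ⇒ leading (phase φ = -0.0°).

PF = 1 (leading, φ = -0.0°)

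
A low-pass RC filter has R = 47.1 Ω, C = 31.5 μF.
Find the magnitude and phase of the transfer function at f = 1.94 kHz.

Step 1 — Angular frequency: ω = 2π·1940 = 1.219e+04 rad/s.
Step 2 — Transfer function: H(jω) = 1/(1 + jωRC).
Step 3 — Denominator: 1 + jωRC = 1 + j·1.219e+04·47.1·3.15e-05 = 1 + j18.08.
Step 4 — H = 0.003048 - j0.05513.
Step 5 — Magnitude: |H| = 0.05521 (-25.2 dB); phase: φ = -86.8°.

|H| = 0.05521 (-25.2 dB), φ = -86.8°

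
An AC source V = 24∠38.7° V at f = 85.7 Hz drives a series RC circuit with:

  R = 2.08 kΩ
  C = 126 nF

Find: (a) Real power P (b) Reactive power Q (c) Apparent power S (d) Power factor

Step 1 — Angular frequency: ω = 2π·f = 2π·85.7 = 538.5 rad/s.
Step 2 — Component impedances:
  R: Z = R = 2080 Ω
  C: Z = 1/(jωC) = -j/(ω·C) = 0 - j1.474e+04 Ω
Step 3 — Series combination: Z_total = R + C = 2080 - j1.474e+04 Ω = 1.489e+04∠-82.0° Ω.
Step 4 — Source phasor: V = 24∠38.7° V = 18.73 + j15.01 V.
Step 5 — Current: I = V / Z = -0.0008224 + j0.001387 A = 0.001612∠120.7° A.
Step 6 — Complex power: S = V·I* = 0.005407 - j0.03832 VA.
Step 7 — Real power: P = Re(S) = 0.005407 W.
Step 8 — Reactive power: Q = Im(S) = -0.03832 VAR.
Step 9 — Apparent power: |S| = 0.0387 VA.
Step 10 — Power factor: PF = P/|S| = 0.1397 (leading).

(a) P = 0.005407 W  (b) Q = -0.03832 VAR  (c) S = 0.0387 VA  (d) PF = 0.1397 (leading)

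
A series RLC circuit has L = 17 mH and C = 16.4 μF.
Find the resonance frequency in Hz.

Step 1 — Resonance condition Im(Z)=0 gives ω₀ = 1/√(LC).
Step 2 — ω₀ = 1/√(0.017·1.64e-05) = 1894 rad/s.
Step 3 — f₀ = ω₀/(2π) = 301.4 Hz.

f₀ = 301.4 Hz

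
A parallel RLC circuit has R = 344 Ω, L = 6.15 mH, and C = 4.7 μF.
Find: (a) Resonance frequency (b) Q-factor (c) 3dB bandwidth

Step 1 — Resonance: ω₀ = 1/√(LC) = 1/√(0.00615·4.7e-06) = 5882 rad/s.
Step 2 — f₀ = ω₀/(2π) = 936.1 Hz.
Step 3 — Parallel Q: Q = R/(ω₀L) = 344/(5882·0.00615) = 9.51.
Step 4 — Bandwidth: Δω = ω₀/Q = 618.5 rad/s; BW = Δω/(2π) = 98.44 Hz.

(a) f₀ = 936.1 Hz  (b) Q = 9.51  (c) BW = 98.44 Hz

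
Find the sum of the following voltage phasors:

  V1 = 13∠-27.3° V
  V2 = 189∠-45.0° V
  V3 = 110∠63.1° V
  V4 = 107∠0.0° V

Step 1 — Convert each phasor to rectangular form:
  V1 = 13·(cos(-27.3°) + j·sin(-27.3°)) = 11.55 - j5.962 V
  V2 = 189·(cos(-45.0°) + j·sin(-45.0°)) = 133.6 - j133.6 V
  V3 = 110·(cos(63.1°) + j·sin(63.1°)) = 49.77 + j98.1 V
  V4 = 107·(cos(0.0°) + j·sin(0.0°)) = 107 V
Step 2 — Sum components: V_total = 302 - j41.51 V.
Step 3 — Convert to polar: |V_total| = 304.8 V, ∠V_total = -7.8°.

V_total = 304.8∠-7.8° V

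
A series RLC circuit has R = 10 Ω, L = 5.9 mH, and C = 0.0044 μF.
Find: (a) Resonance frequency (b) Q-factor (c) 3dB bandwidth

Step 1 — Resonance condition Im(Z)=0 gives ω₀ = 1/√(LC).
Step 2 — ω₀ = 1/√(0.0059·4.4e-09) = 1.963e+05 rad/s.
Step 3 — f₀ = ω₀/(2π) = 3.124e+04 Hz.
Step 4 — Series Q: Q = ω₀L/R = 1.963e+05·0.0059/10 = 115.8.
Step 5 — 3dB bandwidth: Δω = ω₀/Q = 1695 rad/s; BW = Δω/(2π) = 269.8 Hz.

(a) f₀ = 3.124e+04 Hz  (b) Q = 115.8  (c) BW = 269.8 Hz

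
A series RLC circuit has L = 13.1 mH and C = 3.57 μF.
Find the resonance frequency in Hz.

Step 1 — Resonance condition Im(Z)=0 gives ω₀ = 1/√(LC).
Step 2 — ω₀ = 1/√(0.0131·3.57e-06) = 4624 rad/s.
Step 3 — f₀ = ω₀/(2π) = 736 Hz.

f₀ = 736 Hz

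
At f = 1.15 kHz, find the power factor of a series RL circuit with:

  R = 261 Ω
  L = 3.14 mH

Step 1 — Angular frequency: ω = 2π·f = 2π·1150 = 7226 rad/s.
Step 2 — Component impedances:
  R: Z = R = 261 Ω
  L: Z = jωL = j·7226·0.00314 = 0 + j22.69 Ω
Step 3 — Series combination: Z_total = R + L = 261 + j22.69 Ω = 262∠5.0° Ω.
Step 4 — Power factor: PF = cos(φ) = Re(Z)/|Z| = 261/262 = 0.9962.
Step 5 — Type: Im(Z) = 22.69 ⇒ lagging (phase φ = 5.0°).

PF = 0.9962 (lagging, φ = 5.0°)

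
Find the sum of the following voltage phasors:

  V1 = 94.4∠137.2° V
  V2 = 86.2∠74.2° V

Step 1 — Convert each phasor to rectangular form:
  V1 = 94.4·(cos(137.2°) + j·sin(137.2°)) = -69.26 + j64.14 V
  V2 = 86.2·(cos(74.2°) + j·sin(74.2°)) = 23.47 + j82.94 V
Step 2 — Sum components: V_total = -45.79 + j147.1 V.
Step 3 — Convert to polar: |V_total| = 154 V, ∠V_total = 107.3°.

V_total = 154∠107.3° V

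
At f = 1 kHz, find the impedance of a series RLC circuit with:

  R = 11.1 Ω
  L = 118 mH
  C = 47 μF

Step 1 — Angular frequency: ω = 2π·f = 2π·1000 = 6283 rad/s.
Step 2 — Component impedances:
  R: Z = R = 11.1 Ω
  L: Z = jωL = j·6283·0.118 = 0 + j741.4 Ω
  C: Z = 1/(jωC) = -j/(ω·C) = 0 - j3.386 Ω
Step 3 — Series combination: Z_total = R + L + C = 11.1 + j738 Ω = 738.1∠89.1° Ω.

Z = 11.1 + j738 Ω = 738.1∠89.1° Ω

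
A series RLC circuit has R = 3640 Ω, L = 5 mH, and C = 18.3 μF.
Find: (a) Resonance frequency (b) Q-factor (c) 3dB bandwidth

Step 1 — Resonance: ω₀ = 1/√(LC) = 1/√(0.005·1.83e-05) = 3306 rad/s.
Step 2 — f₀ = ω₀/(2π) = 526.2 Hz.
Step 3 — Series Q: Q = ω₀L/R = 3306·0.005/3640 = 0.004541.
Step 4 — Bandwidth: Δω = ω₀/Q = 7.28e+05 rad/s; BW = Δω/(2π) = 1.159e+05 Hz.

(a) f₀ = 526.2 Hz  (b) Q = 0.004541  (c) BW = 1.159e+05 Hz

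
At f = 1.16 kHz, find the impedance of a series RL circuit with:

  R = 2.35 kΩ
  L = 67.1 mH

Step 1 — Angular frequency: ω = 2π·f = 2π·1160 = 7288 rad/s.
Step 2 — Component impedances:
  R: Z = R = 2350 Ω
  L: Z = jωL = j·7288·0.0671 = 0 + j489.1 Ω
Step 3 — Series combination: Z_total = R + L = 2350 + j489.1 Ω = 2400∠11.8° Ω.

Z = 2350 + j489.1 Ω = 2400∠11.8° Ω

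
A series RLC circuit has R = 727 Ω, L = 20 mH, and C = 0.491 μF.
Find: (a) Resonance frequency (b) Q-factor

Step 1 — Resonance condition Im(Z)=0 gives ω₀ = 1/√(LC).
Step 2 — ω₀ = 1/√(0.02·4.91e-07) = 1.009e+04 rad/s.
Step 3 — f₀ = ω₀/(2π) = 1606 Hz.
Step 4 — Series Q: Q = ω₀L/R = 1.009e+04·0.02/727 = 0.2776.

(a) f₀ = 1606 Hz  (b) Q = 0.2776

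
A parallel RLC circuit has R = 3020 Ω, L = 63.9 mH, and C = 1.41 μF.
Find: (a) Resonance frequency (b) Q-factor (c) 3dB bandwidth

Step 1 — Resonance: ω₀ = 1/√(LC) = 1/√(0.0639·1.41e-06) = 3332 rad/s.
Step 2 — f₀ = ω₀/(2π) = 530.2 Hz.
Step 3 — Parallel Q: Q = R/(ω₀L) = 3020/(3332·0.0639) = 14.19.
Step 4 — Bandwidth: Δω = ω₀/Q = 234.8 rad/s; BW = Δω/(2π) = 37.38 Hz.

(a) f₀ = 530.2 Hz  (b) Q = 14.19  (c) BW = 37.38 Hz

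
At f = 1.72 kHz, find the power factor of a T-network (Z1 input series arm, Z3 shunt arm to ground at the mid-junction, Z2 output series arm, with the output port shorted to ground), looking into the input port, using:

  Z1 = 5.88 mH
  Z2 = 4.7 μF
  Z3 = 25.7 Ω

Step 1 — Angular frequency: ω = 2π·f = 2π·1720 = 1.081e+04 rad/s.
Step 2 — Component impedances:
  Z1: Z = jωL = j·1.081e+04·0.00588 = 0 + j63.55 Ω
  Z2: Z = 1/(jωC) = -j/(ω·C) = 0 - j19.69 Ω
  Z3: Z = R = 25.7 Ω
Step 3 — With the output port shorted to ground, the output series arm Z2 runs from the junction to ground; the shunt arm Z3 also runs from the junction to ground. They appear in parallel: Z3 || Z2 = 9.504 - j12.41 Ω.
Step 4 — Series with input arm Z1: Z_in = Z1 + (Z3 || Z2) = 9.504 + j51.14 Ω = 52.01∠79.5° Ω.
Step 5 — Power factor: PF = cos(φ) = Re(Z)/|Z| = 9.504/52.01 = 0.1827.
Step 6 — Type: Im(Z) = 51.14 ⇒ lagging (phase φ = 79.5°).

PF = 0.1827 (lagging, φ = 79.5°)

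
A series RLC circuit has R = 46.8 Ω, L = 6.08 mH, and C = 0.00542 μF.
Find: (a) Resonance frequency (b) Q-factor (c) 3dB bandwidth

Step 1 — Resonance: ω₀ = 1/√(LC) = 1/√(0.00608·5.42e-09) = 1.742e+05 rad/s.
Step 2 — f₀ = ω₀/(2π) = 2.772e+04 Hz.
Step 3 — Series Q: Q = ω₀L/R = 1.742e+05·0.00608/46.8 = 22.63.
Step 4 — Bandwidth: Δω = ω₀/Q = 7697 rad/s; BW = Δω/(2π) = 1225 Hz.

(a) f₀ = 2.772e+04 Hz  (b) Q = 22.63  (c) BW = 1225 Hz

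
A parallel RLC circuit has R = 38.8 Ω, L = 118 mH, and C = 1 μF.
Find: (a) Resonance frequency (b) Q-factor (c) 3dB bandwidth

Step 1 — Resonance: ω₀ = 1/√(LC) = 1/√(0.118·1e-06) = 2911 rad/s.
Step 2 — f₀ = ω₀/(2π) = 463.3 Hz.
Step 3 — Parallel Q: Q = R/(ω₀L) = 38.8/(2911·0.118) = 0.113.
Step 4 — Bandwidth: Δω = ω₀/Q = 2.577e+04 rad/s; BW = Δω/(2π) = 4102 Hz.

(a) f₀ = 463.3 Hz  (b) Q = 0.113  (c) BW = 4102 Hz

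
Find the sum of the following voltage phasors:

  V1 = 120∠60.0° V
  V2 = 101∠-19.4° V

Step 1 — Convert each phasor to rectangular form:
  V1 = 120·(cos(60.0°) + j·sin(60.0°)) = 60 + j103.9 V
  V2 = 101·(cos(-19.4°) + j·sin(-19.4°)) = 95.27 - j33.55 V
Step 2 — Sum components: V_total = 155.3 + j70.37 V.
Step 3 — Convert to polar: |V_total| = 170.5 V, ∠V_total = 24.4°.

V_total = 170.5∠24.4° V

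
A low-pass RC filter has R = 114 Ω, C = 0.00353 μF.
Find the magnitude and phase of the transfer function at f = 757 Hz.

Step 1 — Angular frequency: ω = 2π·757 = 4756 rad/s.
Step 2 — Transfer function: H(jω) = 1/(1 + jωRC).
Step 3 — Denominator: 1 + jωRC = 1 + j·4756·114·3.53e-09 = 1 + j0.001914.
Step 4 — H = 1 - j0.001914.
Step 5 — Magnitude: |H| = 1 (-0.0 dB); phase: φ = -0.1°.

|H| = 1 (-0.0 dB), φ = -0.1°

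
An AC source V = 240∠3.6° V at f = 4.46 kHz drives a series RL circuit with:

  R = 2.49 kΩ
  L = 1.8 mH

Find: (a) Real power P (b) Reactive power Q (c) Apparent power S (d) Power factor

Step 1 — Angular frequency: ω = 2π·f = 2π·4460 = 2.802e+04 rad/s.
Step 2 — Component impedances:
  R: Z = R = 2490 Ω
  L: Z = jωL = j·2.802e+04·0.0018 = 0 + j50.44 Ω
Step 3 — Series combination: Z_total = R + L = 2490 + j50.44 Ω = 2491∠1.2° Ω.
Step 4 — Source phasor: V = 240∠3.6° V = 239.5 + j15.07 V.
Step 5 — Current: I = V / Z = 0.09628 + j0.004102 A = 0.09637∠2.4° A.
Step 6 — Complex power: S = V·I* = 23.12 + j0.4684 VA.
Step 7 — Real power: P = Re(S) = 23.12 W.
Step 8 — Reactive power: Q = Im(S) = 0.4684 VAR.
Step 9 — Apparent power: |S| = 23.13 VA.
Step 10 — Power factor: PF = P/|S| = 0.9998 (lagging).

(a) P = 23.12 W  (b) Q = 0.4684 VAR  (c) S = 23.13 VA  (d) PF = 0.9998 (lagging)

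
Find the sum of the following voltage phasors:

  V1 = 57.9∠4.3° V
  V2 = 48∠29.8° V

Step 1 — Convert each phasor to rectangular form:
  V1 = 57.9·(cos(4.3°) + j·sin(4.3°)) = 57.74 + j4.341 V
  V2 = 48·(cos(29.8°) + j·sin(29.8°)) = 41.65 + j23.85 V
Step 2 — Sum components: V_total = 99.39 + j28.2 V.
Step 3 — Convert to polar: |V_total| = 103.3 V, ∠V_total = 15.8°.

V_total = 103.3∠15.8° V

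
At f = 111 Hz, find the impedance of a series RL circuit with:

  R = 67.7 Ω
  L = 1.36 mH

Step 1 — Angular frequency: ω = 2π·f = 2π·111 = 697.4 rad/s.
Step 2 — Component impedances:
  R: Z = R = 67.7 Ω
  L: Z = jωL = j·697.4·0.00136 = 0 + j0.9485 Ω
Step 3 — Series combination: Z_total = R + L = 67.7 + j0.9485 Ω = 67.71∠0.8° Ω.

Z = 67.7 + j0.9485 Ω = 67.71∠0.8° Ω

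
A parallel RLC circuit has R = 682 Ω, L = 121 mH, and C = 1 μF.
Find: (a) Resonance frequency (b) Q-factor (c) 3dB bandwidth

Step 1 — Resonance: ω₀ = 1/√(LC) = 1/√(0.121·1e-06) = 2875 rad/s.
Step 2 — f₀ = ω₀/(2π) = 457.5 Hz.
Step 3 — Parallel Q: Q = R/(ω₀L) = 682/(2875·0.121) = 1.961.
Step 4 — Bandwidth: Δω = ω₀/Q = 1466 rad/s; BW = Δω/(2π) = 233.4 Hz.

(a) f₀ = 457.5 Hz  (b) Q = 1.961  (c) BW = 233.4 Hz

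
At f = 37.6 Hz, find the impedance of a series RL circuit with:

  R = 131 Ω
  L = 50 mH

Step 1 — Angular frequency: ω = 2π·f = 2π·37.6 = 236.2 rad/s.
Step 2 — Component impedances:
  R: Z = R = 131 Ω
  L: Z = jωL = j·236.2·0.05 = 0 + j11.81 Ω
Step 3 — Series combination: Z_total = R + L = 131 + j11.81 Ω = 131.5∠5.2° Ω.

Z = 131 + j11.81 Ω = 131.5∠5.2° Ω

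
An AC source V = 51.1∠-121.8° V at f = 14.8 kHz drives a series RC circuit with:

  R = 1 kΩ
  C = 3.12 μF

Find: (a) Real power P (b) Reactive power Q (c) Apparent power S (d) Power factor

Step 1 — Angular frequency: ω = 2π·f = 2π·1.48e+04 = 9.299e+04 rad/s.
Step 2 — Component impedances:
  R: Z = R = 1000 Ω
  C: Z = 1/(jωC) = -j/(ω·C) = 0 - j3.447 Ω
Step 3 — Series combination: Z_total = R + C = 1000 - j3.447 Ω = 1000∠-0.2° Ω.
Step 4 — Source phasor: V = 51.1∠-121.8° V = -26.93 - j43.43 V.
Step 5 — Current: I = V / Z = -0.02678 - j0.04352 A = 0.0511∠-121.6° A.
Step 6 — Complex power: S = V·I* = 2.611 - j0.009 VA.
Step 7 — Real power: P = Re(S) = 2.611 W.
Step 8 — Reactive power: Q = Im(S) = -0.009 VAR.
Step 9 — Apparent power: |S| = 2.611 VA.
Step 10 — Power factor: PF = P/|S| = 1 (leading).

(a) P = 2.611 W  (b) Q = -0.009 VAR  (c) S = 2.611 VA  (d) PF = 1 (leading)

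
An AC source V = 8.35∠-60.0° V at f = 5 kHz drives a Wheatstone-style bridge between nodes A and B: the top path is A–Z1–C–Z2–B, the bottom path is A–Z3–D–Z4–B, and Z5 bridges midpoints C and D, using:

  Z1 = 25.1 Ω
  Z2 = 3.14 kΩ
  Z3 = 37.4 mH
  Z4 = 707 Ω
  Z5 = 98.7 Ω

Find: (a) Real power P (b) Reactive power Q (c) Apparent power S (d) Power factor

Step 1 — Angular frequency: ω = 2π·f = 2π·5000 = 3.142e+04 rad/s.
Step 2 — Component impedances:
  Z1: Z = R = 25.1 Ω
  Z2: Z = R = 3140 Ω
  Z3: Z = jωL = j·3.142e+04·0.0374 = 0 + j1175 Ω
  Z4: Z = R = 707 Ω
  Z5: Z = R = 98.7 Ω
Step 3 — Bridge requires nodal analysis (the Z5 bridge couples midpoints C and D, so the two paths cannot be reduced to a simple series/parallel combination). Setting node B to ground and injecting 1 A at node A, the 3-node admittance system at A, C, D solves to V_A = Z_AB = 665.3 + j9.046 Ω = 665.4∠0.8° Ω.
Step 4 — Source phasor: V = 8.35∠-60.0° V = 4.175 - j7.231 V.
Step 5 — Current: I = V / Z = 0.006126 - j0.01095 A = 0.01255∠-60.8° A.
Step 6 — Complex power: S = V·I* = 0.1048 + j0.001425 VA.
Step 7 — Real power: P = Re(S) = 0.1048 W.
Step 8 — Reactive power: Q = Im(S) = 0.001425 VAR.
Step 9 — Apparent power: |S| = 0.1048 VA.
Step 10 — Power factor: PF = P/|S| = 0.9999 (lagging).

(a) P = 0.1048 W  (b) Q = 0.001425 VAR  (c) S = 0.1048 VA  (d) PF = 0.9999 (lagging)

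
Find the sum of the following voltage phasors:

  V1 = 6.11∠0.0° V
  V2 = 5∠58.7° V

Step 1 — Convert each phasor to rectangular form:
  V1 = 6.11·(cos(0.0°) + j·sin(0.0°)) = 6.11 V
  V2 = 5·(cos(58.7°) + j·sin(58.7°)) = 2.598 + j4.272 V
Step 2 — Sum components: V_total = 8.708 + j4.272 V.
Step 3 — Convert to polar: |V_total| = 9.699 V, ∠V_total = 26.1°.

V_total = 9.699∠26.1° V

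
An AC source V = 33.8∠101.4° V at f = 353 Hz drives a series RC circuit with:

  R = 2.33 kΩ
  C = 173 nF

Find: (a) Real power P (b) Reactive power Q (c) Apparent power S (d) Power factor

Step 1 — Angular frequency: ω = 2π·f = 2π·353 = 2218 rad/s.
Step 2 — Component impedances:
  R: Z = R = 2330 Ω
  C: Z = 1/(jωC) = -j/(ω·C) = 0 - j2606 Ω
Step 3 — Series combination: Z_total = R + C = 2330 - j2606 Ω = 3496∠-48.2° Ω.
Step 4 — Source phasor: V = 33.8∠101.4° V = -6.681 + j33.13 V.
Step 5 — Current: I = V / Z = -0.008339 + j0.004892 A = 0.009669∠149.6° A.
Step 6 — Complex power: S = V·I* = 0.2178 - j0.2436 VA.
Step 7 — Real power: P = Re(S) = 0.2178 W.
Step 8 — Reactive power: Q = Im(S) = -0.2436 VAR.
Step 9 — Apparent power: |S| = 0.3268 VA.
Step 10 — Power factor: PF = P/|S| = 0.6665 (leading).

(a) P = 0.2178 W  (b) Q = -0.2436 VAR  (c) S = 0.3268 VA  (d) PF = 0.6665 (leading)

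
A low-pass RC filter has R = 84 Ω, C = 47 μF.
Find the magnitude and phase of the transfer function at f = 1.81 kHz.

Step 1 — Angular frequency: ω = 2π·1810 = 1.137e+04 rad/s.
Step 2 — Transfer function: H(jω) = 1/(1 + jωRC).
Step 3 — Denominator: 1 + jωRC = 1 + j·1.137e+04·84·4.7e-05 = 1 + j44.9.
Step 4 — H = 0.0004958 - j0.02226.
Step 5 — Magnitude: |H| = 0.02227 (-33.0 dB); phase: φ = -88.7°.

|H| = 0.02227 (-33.0 dB), φ = -88.7°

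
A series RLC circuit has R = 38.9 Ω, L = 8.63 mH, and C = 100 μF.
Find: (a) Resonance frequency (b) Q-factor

Step 1 — Resonance condition Im(Z)=0 gives ω₀ = 1/√(LC).
Step 2 — ω₀ = 1/√(0.00863·0.0001) = 1076 rad/s.
Step 3 — f₀ = ω₀/(2π) = 171.3 Hz.
Step 4 — Series Q: Q = ω₀L/R = 1076·0.00863/38.9 = 0.2388.

(a) f₀ = 171.3 Hz  (b) Q = 0.2388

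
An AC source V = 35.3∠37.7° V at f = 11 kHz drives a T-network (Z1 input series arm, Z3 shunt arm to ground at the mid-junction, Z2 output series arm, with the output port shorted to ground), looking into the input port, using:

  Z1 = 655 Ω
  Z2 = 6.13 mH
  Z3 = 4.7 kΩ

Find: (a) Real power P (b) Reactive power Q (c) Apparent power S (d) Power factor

Step 1 — Angular frequency: ω = 2π·f = 2π·1.1e+04 = 6.912e+04 rad/s.
Step 2 — Component impedances:
  Z1: Z = R = 655 Ω
  Z2: Z = jωL = j·6.912e+04·0.00613 = 0 + j423.7 Ω
  Z3: Z = R = 4700 Ω
Step 3 — With the output port shorted to ground, the output series arm Z2 runs from the junction to ground; the shunt arm Z3 also runs from the junction to ground. They appear in parallel: Z3 || Z2 = 37.88 + j420.3 Ω.
Step 4 — Series with input arm Z1: Z_in = Z1 + (Z3 || Z2) = 692.9 + j420.3 Ω = 810.4∠31.2° Ω.
Step 5 — Source phasor: V = 35.3∠37.7° V = 27.93 + j21.59 V.
Step 6 — Current: I = V / Z = 0.04328 + j0.004902 A = 0.04356∠6.5° A.
Step 7 — Complex power: S = V·I* = 1.315 + j0.7974 VA.
Step 8 — Real power: P = Re(S) = 1.315 W.
Step 9 — Reactive power: Q = Im(S) = 0.7974 VAR.
Step 10 — Apparent power: |S| = 1.538 VA.
Step 11 — Power factor: PF = P/|S| = 0.855 (lagging).

(a) P = 1.315 W  (b) Q = 0.7974 VAR  (c) S = 1.538 VA  (d) PF = 0.855 (lagging)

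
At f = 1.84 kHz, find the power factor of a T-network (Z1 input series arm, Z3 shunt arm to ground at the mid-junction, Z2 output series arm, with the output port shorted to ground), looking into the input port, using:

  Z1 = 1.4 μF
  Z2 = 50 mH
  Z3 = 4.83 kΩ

Step 1 — Angular frequency: ω = 2π·f = 2π·1840 = 1.156e+04 rad/s.
Step 2 — Component impedances:
  Z1: Z = 1/(jωC) = -j/(ω·C) = 0 - j61.78 Ω
  Z2: Z = jωL = j·1.156e+04·0.05 = 0 + j578.1 Ω
  Z3: Z = R = 4830 Ω
Step 3 — With the output port shorted to ground, the output series arm Z2 runs from the junction to ground; the shunt arm Z3 also runs from the junction to ground. They appear in parallel: Z3 || Z2 = 68.2 + j569.9 Ω.
Step 4 — Series with input arm Z1: Z_in = Z1 + (Z3 || Z2) = 68.2 + j508.1 Ω = 512.7∠82.4° Ω.
Step 5 — Power factor: PF = cos(φ) = Re(Z)/|Z| = 68.2/512.7 = 0.133.
Step 6 — Type: Im(Z) = 508.1 ⇒ lagging (phase φ = 82.4°).

PF = 0.133 (lagging, φ = 82.4°)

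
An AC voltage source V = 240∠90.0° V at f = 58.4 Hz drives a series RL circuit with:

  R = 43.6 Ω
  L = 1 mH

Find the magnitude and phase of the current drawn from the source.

Step 1 — Angular frequency: ω = 2π·f = 2π·58.4 = 366.9 rad/s.
Step 2 — Component impedances:
  R: Z = R = 43.6 Ω
  L: Z = jωL = j·366.9·0.001 = 0 + j0.3669 Ω
Step 3 — Series combination: Z_total = R + L = 43.6 + j0.3669 Ω = 43.6∠0.5° Ω.
Step 4 — Source phasor: V = 240∠90.0° V = 0 + j240 V.
Step 5 — Ohm's law: I = V / Z_total = (0 + j240) / (43.6 + j0.3669) = 0.04632 + j5.504 A.
Step 6 — Convert to polar: |I| = 5.504 A, ∠I = 89.5°.

I = 5.504∠89.5° A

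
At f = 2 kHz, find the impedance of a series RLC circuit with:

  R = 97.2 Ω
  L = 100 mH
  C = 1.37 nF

Step 1 — Angular frequency: ω = 2π·f = 2π·2000 = 1.257e+04 rad/s.
Step 2 — Component impedances:
  R: Z = R = 97.2 Ω
  L: Z = jωL = j·1.257e+04·0.1 = 0 + j1257 Ω
  C: Z = 1/(jωC) = -j/(ω·C) = 0 - j5.809e+04 Ω
Step 3 — Series combination: Z_total = R + L + C = 97.2 - j5.683e+04 Ω = 5.683e+04∠-89.9° Ω.

Z = 97.2 - j5.683e+04 Ω = 5.683e+04∠-89.9° Ω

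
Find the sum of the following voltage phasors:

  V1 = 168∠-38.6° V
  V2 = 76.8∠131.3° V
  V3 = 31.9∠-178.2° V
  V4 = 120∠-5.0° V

Step 1 — Convert each phasor to rectangular form:
  V1 = 168·(cos(-38.6°) + j·sin(-38.6°)) = 131.3 - j104.8 V
  V2 = 76.8·(cos(131.3°) + j·sin(131.3°)) = -50.69 + j57.7 V
  V3 = 31.9·(cos(-178.2°) + j·sin(-178.2°)) = -31.88 - j1.002 V
  V4 = 120·(cos(-5.0°) + j·sin(-5.0°)) = 119.5 - j10.46 V
Step 2 — Sum components: V_total = 168.3 - j58.58 V.
Step 3 — Convert to polar: |V_total| = 178.2 V, ∠V_total = -19.2°.

V_total = 178.2∠-19.2° V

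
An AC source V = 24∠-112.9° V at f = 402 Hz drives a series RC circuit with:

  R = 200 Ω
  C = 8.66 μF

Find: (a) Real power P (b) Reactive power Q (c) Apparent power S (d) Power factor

Step 1 — Angular frequency: ω = 2π·f = 2π·402 = 2526 rad/s.
Step 2 — Component impedances:
  R: Z = R = 200 Ω
  C: Z = 1/(jωC) = -j/(ω·C) = 0 - j45.72 Ω
Step 3 — Series combination: Z_total = R + C = 200 - j45.72 Ω = 205.2∠-12.9° Ω.
Step 4 — Source phasor: V = 24∠-112.9° V = -9.339 - j22.11 V.
Step 5 — Current: I = V / Z = -0.02036 - j0.1152 A = 0.117∠-100.0° A.
Step 6 — Complex power: S = V·I* = 2.737 - j0.6256 VA.
Step 7 — Real power: P = Re(S) = 2.737 W.
Step 8 — Reactive power: Q = Im(S) = -0.6256 VAR.
Step 9 — Apparent power: |S| = 2.808 VA.
Step 10 — Power factor: PF = P/|S| = 0.9749 (leading).

(a) P = 2.737 W  (b) Q = -0.6256 VAR  (c) S = 2.808 VA  (d) PF = 0.9749 (leading)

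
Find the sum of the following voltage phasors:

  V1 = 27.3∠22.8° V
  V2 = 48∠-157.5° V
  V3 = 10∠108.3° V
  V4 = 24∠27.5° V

Step 1 — Convert each phasor to rectangular form:
  V1 = 27.3·(cos(22.8°) + j·sin(22.8°)) = 25.17 + j10.58 V
  V2 = 48·(cos(-157.5°) + j·sin(-157.5°)) = -44.35 - j18.37 V
  V3 = 10·(cos(108.3°) + j·sin(108.3°)) = -3.14 + j9.494 V
  V4 = 24·(cos(27.5°) + j·sin(27.5°)) = 21.29 + j11.08 V
Step 2 — Sum components: V_total = -1.031 + j12.79 V.
Step 3 — Convert to polar: |V_total| = 12.83 V, ∠V_total = 94.6°.

V_total = 12.83∠94.6° V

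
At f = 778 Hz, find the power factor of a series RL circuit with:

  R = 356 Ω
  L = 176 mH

Step 1 — Angular frequency: ω = 2π·f = 2π·778 = 4888 rad/s.
Step 2 — Component impedances:
  R: Z = R = 356 Ω
  L: Z = jωL = j·4888·0.176 = 0 + j860.3 Ω
Step 3 — Series combination: Z_total = R + L = 356 + j860.3 Ω = 931.1∠67.5° Ω.
Step 4 — Power factor: PF = cos(φ) = Re(Z)/|Z| = 356/931.1 = 0.3823.
Step 5 — Type: Im(Z) = 860.3 ⇒ lagging (phase φ = 67.5°).

PF = 0.3823 (lagging, φ = 67.5°)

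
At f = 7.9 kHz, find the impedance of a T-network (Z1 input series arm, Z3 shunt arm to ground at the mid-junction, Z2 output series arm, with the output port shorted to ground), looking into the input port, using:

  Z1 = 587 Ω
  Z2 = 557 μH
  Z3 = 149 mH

Step 1 — Angular frequency: ω = 2π·f = 2π·7900 = 4.964e+04 rad/s.
Step 2 — Component impedances:
  Z1: Z = R = 587 Ω
  Z2: Z = jωL = j·4.964e+04·0.000557 = 0 + j27.65 Ω
  Z3: Z = jωL = j·4.964e+04·0.149 = 0 + j7396 Ω
Step 3 — With the output port shorted to ground, the output series arm Z2 runs from the junction to ground; the shunt arm Z3 also runs from the junction to ground. They appear in parallel: Z3 || Z2 = 0 + j27.54 Ω.
Step 4 — Series with input arm Z1: Z_in = Z1 + (Z3 || Z2) = 587 + j27.54 Ω = 587.6∠2.7° Ω.

Z = 587 + j27.54 Ω = 587.6∠2.7° Ω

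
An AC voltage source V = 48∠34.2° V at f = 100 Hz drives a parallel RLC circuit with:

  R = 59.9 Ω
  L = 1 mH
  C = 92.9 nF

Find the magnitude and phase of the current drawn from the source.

Step 1 — Angular frequency: ω = 2π·f = 2π·100 = 628.3 rad/s.
Step 2 — Component impedances:
  R: Z = R = 59.9 Ω
  L: Z = jωL = j·628.3·0.001 = 0 + j0.6283 Ω
  C: Z = 1/(jωC) = -j/(ω·C) = 0 - j1.713e+04 Ω
Step 3 — Parallel combination: 1/Z_total = 1/R + 1/L + 1/C; Z_total = 0.00659 + j0.6283 Ω = 0.6283∠89.4° Ω.
Step 4 — Source phasor: V = 48∠34.2° V = 39.7 + j26.98 V.
Step 5 — Ohm's law: I = V / Z_total = (39.7 + j26.98) / (0.00659 + j0.6283) = 43.6 - j62.73 A.
Step 6 — Convert to polar: |I| = 76.4 A, ∠I = -55.2°.

I = 76.4∠-55.2° A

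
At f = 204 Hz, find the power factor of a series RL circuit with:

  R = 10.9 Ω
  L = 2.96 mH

Step 1 — Angular frequency: ω = 2π·f = 2π·204 = 1282 rad/s.
Step 2 — Component impedances:
  R: Z = R = 10.9 Ω
  L: Z = jωL = j·1282·0.00296 = 0 + j3.794 Ω
Step 3 — Series combination: Z_total = R + L = 10.9 + j3.794 Ω = 11.54∠19.2° Ω.
Step 4 — Power factor: PF = cos(φ) = Re(Z)/|Z| = 10.9/11.5414 = 0.9444.
Step 5 — Type: Im(Z) = 3.794 ⇒ lagging (phase φ = 19.2°).

PF = 0.9444 (lagging, φ = 19.2°)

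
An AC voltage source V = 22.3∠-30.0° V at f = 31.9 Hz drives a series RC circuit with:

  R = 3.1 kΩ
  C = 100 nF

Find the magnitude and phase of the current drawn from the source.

Step 1 — Angular frequency: ω = 2π·f = 2π·31.9 = 200.4 rad/s.
Step 2 — Component impedances:
  R: Z = R = 3100 Ω
  C: Z = 1/(jωC) = -j/(ω·C) = 0 - j4.989e+04 Ω
Step 3 — Series combination: Z_total = R + C = 3100 - j4.989e+04 Ω = 4.999e+04∠-86.4° Ω.
Step 4 — Source phasor: V = 22.3∠-30.0° V = 19.31 - j11.15 V.
Step 5 — Ohm's law: I = V / Z_total = (19.31 - j11.15) / (3100 - j4.989e+04) = 0.0002466 + j0.0003718 A.
Step 6 — Convert to polar: |I| = 0.0004461 A, ∠I = 56.4°.

I = 0.0004461∠56.4° A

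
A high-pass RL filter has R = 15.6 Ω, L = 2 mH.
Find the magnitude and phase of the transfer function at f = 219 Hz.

Step 1 — Angular frequency: ω = 2π·219 = 1376 rad/s.
Step 2 — Transfer function: H(jω) = jωL/(R + jωL).
Step 3 — Numerator jωL = j·2.752; denominator R + jωL = 15.6 + j2.752.
Step 4 — H = 0.03018 + j0.1711.
Step 5 — Magnitude: |H| = 0.1737 (-15.2 dB); phase: φ = 80.0°.

|H| = 0.1737 (-15.2 dB), φ = 80.0°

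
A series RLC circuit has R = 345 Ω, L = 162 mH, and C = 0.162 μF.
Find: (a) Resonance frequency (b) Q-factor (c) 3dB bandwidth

Step 1 — Resonance: ω₀ = 1/√(LC) = 1/√(0.162·1.62e-07) = 6173 rad/s.
Step 2 — f₀ = ω₀/(2π) = 982.4 Hz.
Step 3 — Series Q: Q = ω₀L/R = 6173·0.162/345 = 2.899.
Step 4 — Bandwidth: Δω = ω₀/Q = 2130 rad/s; BW = Δω/(2π) = 338.9 Hz.

(a) f₀ = 982.4 Hz  (b) Q = 2.899  (c) BW = 338.9 Hz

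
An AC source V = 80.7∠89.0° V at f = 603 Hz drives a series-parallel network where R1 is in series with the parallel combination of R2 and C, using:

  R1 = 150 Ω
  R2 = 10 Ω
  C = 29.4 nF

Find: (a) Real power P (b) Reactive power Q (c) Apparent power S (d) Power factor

Step 1 — Angular frequency: ω = 2π·f = 2π·603 = 3789 rad/s.
Step 2 — Component impedances:
  R1: Z = R = 150 Ω
  R2: Z = R = 10 Ω
  C: Z = 1/(jωC) = -j/(ω·C) = 0 - j8978 Ω
Step 3 — Parallel branch: R2 || C = 1/(1/R2 + 1/C) = 10 - j0.01114 Ω.
Step 4 — Series with R1: Z_total = R1 + (R2 || C) = 160 - j0.01114 Ω = 160∠-0.0° Ω.
Step 5 — Source phasor: V = 80.7∠89.0° V = 1.408 + j80.69 V.
Step 6 — Current: I = V / Z = 0.008767 + j0.5043 A = 0.5044∠89.0° A.
Step 7 — Complex power: S = V·I* = 40.7 - j0.002834 VA.
Step 8 — Real power: P = Re(S) = 40.7 W.
Step 9 — Reactive power: Q = Im(S) = -0.002834 VAR.
Step 10 — Apparent power: |S| = 40.7 VA.
Step 11 — Power factor: PF = P/|S| = 1 (leading).

(a) P = 40.7 W  (b) Q = -0.002834 VAR  (c) S = 40.7 VA  (d) PF = 1 (leading)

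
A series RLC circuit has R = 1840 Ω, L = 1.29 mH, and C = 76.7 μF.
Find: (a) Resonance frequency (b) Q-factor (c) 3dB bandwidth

Step 1 — Resonance condition Im(Z)=0 gives ω₀ = 1/√(LC).
Step 2 — ω₀ = 1/√(0.00129·7.67e-05) = 3179 rad/s.
Step 3 — f₀ = ω₀/(2π) = 506 Hz.
Step 4 — Series Q: Q = ω₀L/R = 3179·0.00129/1840 = 0.002229.
Step 5 — 3dB bandwidth: Δω = ω₀/Q = 1.426e+06 rad/s; BW = Δω/(2π) = 2.27e+05 Hz.

(a) f₀ = 506 Hz  (b) Q = 0.002229  (c) BW = 2.27e+05 Hz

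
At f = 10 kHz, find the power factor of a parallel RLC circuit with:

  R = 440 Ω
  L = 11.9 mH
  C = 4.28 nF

Step 1 — Angular frequency: ω = 2π·f = 2π·1e+04 = 6.283e+04 rad/s.
Step 2 — Component impedances:
  R: Z = R = 440 Ω
  L: Z = jωL = j·6.283e+04·0.0119 = 0 + j747.7 Ω
  C: Z = 1/(jωC) = -j/(ω·C) = 0 - j3719 Ω
Step 3 — Parallel combination: 1/Z_total = 1/R + 1/L + 1/C; Z_total = 360.3 + j169.4 Ω = 398.2∠25.2° Ω.
Step 4 — Power factor: PF = cos(φ) = Re(Z)/|Z| = 360.35/398.19 = 0.905.
Step 5 — Type: Im(Z) = 169.4 ⇒ lagging (phase φ = 25.2°).

PF = 0.905 (lagging, φ = 25.2°)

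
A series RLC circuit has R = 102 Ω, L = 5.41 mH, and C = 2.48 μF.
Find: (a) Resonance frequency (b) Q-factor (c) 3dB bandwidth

Step 1 — Resonance: ω₀ = 1/√(LC) = 1/√(0.00541·2.48e-06) = 8633 rad/s.
Step 2 — f₀ = ω₀/(2π) = 1374 Hz.
Step 3 — Series Q: Q = ω₀L/R = 8633·0.00541/102 = 0.4579.
Step 4 — Bandwidth: Δω = ω₀/Q = 1.885e+04 rad/s; BW = Δω/(2π) = 3001 Hz.

(a) f₀ = 1374 Hz  (b) Q = 0.4579  (c) BW = 3001 Hz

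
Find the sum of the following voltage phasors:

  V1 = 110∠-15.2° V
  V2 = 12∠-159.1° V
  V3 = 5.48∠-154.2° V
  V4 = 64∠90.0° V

Step 1 — Convert each phasor to rectangular form:
  V1 = 110·(cos(-15.2°) + j·sin(-15.2°)) = 106.2 - j28.84 V
  V2 = 12·(cos(-159.1°) + j·sin(-159.1°)) = -11.21 - j4.281 V
  V3 = 5.48·(cos(-154.2°) + j·sin(-154.2°)) = -4.934 - j2.385 V
  V4 = 64·(cos(90.0°) + j·sin(90.0°)) = 0 + j64 V
Step 2 — Sum components: V_total = 90.01 + j28.49 V.
Step 3 — Convert to polar: |V_total| = 94.41 V, ∠V_total = 17.6°.

V_total = 94.41∠17.6° V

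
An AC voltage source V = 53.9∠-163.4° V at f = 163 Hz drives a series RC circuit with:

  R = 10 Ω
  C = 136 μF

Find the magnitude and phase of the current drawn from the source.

Step 1 — Angular frequency: ω = 2π·f = 2π·163 = 1024 rad/s.
Step 2 — Component impedances:
  R: Z = R = 10 Ω
  C: Z = 1/(jωC) = -j/(ω·C) = 0 - j7.179 Ω
Step 3 — Series combination: Z_total = R + C = 10 - j7.179 Ω = 12.31∠-35.7° Ω.
Step 4 — Source phasor: V = 53.9∠-163.4° V = -51.65 - j15.4 V.
Step 5 — Ohm's law: I = V / Z_total = (-51.65 - j15.4) / (10 - j7.179) = -2.679 - j3.463 A.
Step 6 — Convert to polar: |I| = 4.378 A, ∠I = -127.7°.

I = 4.378∠-127.7° A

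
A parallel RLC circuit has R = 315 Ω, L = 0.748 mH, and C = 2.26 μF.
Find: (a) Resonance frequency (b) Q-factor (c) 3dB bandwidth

Step 1 — Resonance: ω₀ = 1/√(LC) = 1/√(0.000748·2.26e-06) = 2.432e+04 rad/s.
Step 2 — f₀ = ω₀/(2π) = 3871 Hz.
Step 3 — Parallel Q: Q = R/(ω₀L) = 315/(2.432e+04·0.000748) = 17.31.
Step 4 — Bandwidth: Δω = ω₀/Q = 1405 rad/s; BW = Δω/(2π) = 223.6 Hz.

(a) f₀ = 3871 Hz  (b) Q = 17.31  (c) BW = 223.6 Hz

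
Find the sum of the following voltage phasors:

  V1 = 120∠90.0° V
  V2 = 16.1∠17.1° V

Step 1 — Convert each phasor to rectangular form:
  V1 = 120·(cos(90.0°) + j·sin(90.0°)) = 0 + j120 V
  V2 = 16.1·(cos(17.1°) + j·sin(17.1°)) = 15.39 + j4.734 V
Step 2 — Sum components: V_total = 15.39 + j124.7 V.
Step 3 — Convert to polar: |V_total| = 125.7 V, ∠V_total = 83.0°.

V_total = 125.7∠83.0° V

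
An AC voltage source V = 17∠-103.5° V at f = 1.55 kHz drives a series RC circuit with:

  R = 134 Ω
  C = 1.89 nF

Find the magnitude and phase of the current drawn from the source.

Step 1 — Angular frequency: ω = 2π·f = 2π·1550 = 9739 rad/s.
Step 2 — Component impedances:
  R: Z = R = 134 Ω
  C: Z = 1/(jωC) = -j/(ω·C) = 0 - j5.433e+04 Ω
Step 3 — Series combination: Z_total = R + C = 134 - j5.433e+04 Ω = 5.433e+04∠-89.9° Ω.
Step 4 — Source phasor: V = 17∠-103.5° V = -3.969 - j16.53 V.
Step 5 — Ohm's law: I = V / Z_total = (-3.969 - j16.53) / (134 - j5.433e+04) = 0.0003041 - j7.38e-05 A.
Step 6 — Convert to polar: |I| = 0.0003129 A, ∠I = -13.6°.

I = 0.0003129∠-13.6° A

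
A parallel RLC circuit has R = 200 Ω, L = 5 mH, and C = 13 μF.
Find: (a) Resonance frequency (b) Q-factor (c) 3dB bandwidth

Step 1 — Resonance: ω₀ = 1/√(LC) = 1/√(0.005·1.3e-05) = 3922 rad/s.
Step 2 — f₀ = ω₀/(2π) = 624.3 Hz.
Step 3 — Parallel Q: Q = R/(ω₀L) = 200/(3922·0.005) = 10.2.
Step 4 — Bandwidth: Δω = ω₀/Q = 384.6 rad/s; BW = Δω/(2π) = 61.21 Hz.

(a) f₀ = 624.3 Hz  (b) Q = 10.2  (c) BW = 61.21 Hz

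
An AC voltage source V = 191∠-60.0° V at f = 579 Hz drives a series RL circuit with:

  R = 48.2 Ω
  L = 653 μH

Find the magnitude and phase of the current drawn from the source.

Step 1 — Angular frequency: ω = 2π·f = 2π·579 = 3638 rad/s.
Step 2 — Component impedances:
  R: Z = R = 48.2 Ω
  L: Z = jωL = j·3638·0.000653 = 0 + j2.376 Ω
Step 3 — Series combination: Z_total = R + L = 48.2 + j2.376 Ω = 48.26∠2.8° Ω.
Step 4 — Source phasor: V = 191∠-60.0° V = 95.5 - j165.4 V.
Step 5 — Ohm's law: I = V / Z_total = (95.5 - j165.4) / (48.2 + j2.376) = 1.808 - j3.521 A.
Step 6 — Convert to polar: |I| = 3.958 A, ∠I = -62.8°.

I = 3.958∠-62.8° A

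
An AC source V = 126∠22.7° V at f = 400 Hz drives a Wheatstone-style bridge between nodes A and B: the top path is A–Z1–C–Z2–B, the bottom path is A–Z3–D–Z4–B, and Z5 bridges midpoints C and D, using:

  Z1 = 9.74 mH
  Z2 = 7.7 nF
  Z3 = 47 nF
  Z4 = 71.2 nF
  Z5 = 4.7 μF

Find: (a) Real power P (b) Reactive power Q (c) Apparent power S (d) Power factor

Step 1 — Angular frequency: ω = 2π·f = 2π·400 = 2513 rad/s.
Step 2 — Component impedances:
  Z1: Z = jωL = j·2513·0.00974 = 0 + j24.48 Ω
  Z2: Z = 1/(jωC) = -j/(ω·C) = 0 - j5.167e+04 Ω
  Z3: Z = 1/(jωC) = -j/(ω·C) = 0 - j8466 Ω
  Z4: Z = 1/(jωC) = -j/(ω·C) = 0 - j5588 Ω
  Z5: Z = 1/(jωC) = -j/(ω·C) = 0 - j84.66 Ω
Step 3 — Bridge requires nodal analysis (the Z5 bridge couples midpoints C and D, so the two paths cannot be reduced to a simple series/parallel combination). Setting node B to ground and injecting 1 A at node A, the 3-node admittance system at A, C, D solves to V_A = Z_AB = 0 - j5087 Ω = 5087∠-90.0° Ω.
Step 4 — Source phasor: V = 126∠22.7° V = 116.2 + j48.62 V.
Step 5 — Current: I = V / Z = -0.009559 + j0.02285 A = 0.02477∠112.7° A.
Step 6 — Complex power: S = V·I* = 0 - j3.121 VA.
Step 7 — Real power: P = Re(S) = 0 W.
Step 8 — Reactive power: Q = Im(S) = -3.121 VAR.
Step 9 — Apparent power: |S| = 3.121 VA.
Step 10 — Power factor: PF = P/|S| = 0 (leading).

(a) P = 0 W  (b) Q = -3.121 VAR  (c) S = 3.121 VA  (d) PF = 0 (leading)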